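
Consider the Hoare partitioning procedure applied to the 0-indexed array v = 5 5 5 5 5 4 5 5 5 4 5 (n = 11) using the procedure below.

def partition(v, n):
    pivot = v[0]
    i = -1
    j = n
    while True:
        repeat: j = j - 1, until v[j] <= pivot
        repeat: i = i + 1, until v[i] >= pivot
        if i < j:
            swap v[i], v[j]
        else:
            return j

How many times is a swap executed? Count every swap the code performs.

pivot=5
j stops at 10 (5), i stops at 0 (5); swap ⇒ 5 5 5 5 5 4 5 5 5 4 5
j stops at 9 (4), i stops at 1 (5); swap ⇒ 5 4 5 5 5 4 5 5 5 5 5
j stops at 8 (5), i stops at 2 (5); swap ⇒ 5 4 5 5 5 4 5 5 5 5 5
j stops at 7 (5), i stops at 3 (5); swap ⇒ 5 4 5 5 5 4 5 5 5 5 5
j stops at 6 (5), i stops at 4 (5); swap ⇒ 5 4 5 5 5 4 5 5 5 5 5
j stops at 5, i stops at 6; i≥j ⇒ return 5. v=5 4 5 5 5 4 5 5 5 5 5

5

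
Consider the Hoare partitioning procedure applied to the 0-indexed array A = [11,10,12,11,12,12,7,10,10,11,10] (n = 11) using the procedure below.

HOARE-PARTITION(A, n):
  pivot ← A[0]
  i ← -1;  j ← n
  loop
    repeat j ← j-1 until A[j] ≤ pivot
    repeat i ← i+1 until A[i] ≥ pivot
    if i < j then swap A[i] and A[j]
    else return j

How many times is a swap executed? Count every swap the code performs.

pivot=11
j stops at 10 (10), i stops at 0 (11); swap ⇒ [10,10,12,11,12,12,7,10,10,11,11]
j stops at 9 (11), i stops at 2 (12); swap ⇒ [10,10,11,11,12,12,7,10,10,12,11]
j stops at 8 (10), i stops at 3 (11); swap ⇒ [10,10,11,10,12,12,7,10,11,12,11]
j stops at 7 (10), i stops at 4 (12); swap ⇒ [10,10,11,10,10,12,7,12,11,12,11]
j stops at 6 (7), i stops at 5 (12); swap ⇒ [10,10,11,10,10,7,12,12,11,12,11]
j stops at 5, i stops at 6; i≥j ⇒ return 5. A=[10,10,11,10,10,7,12,12,11,12,11]

5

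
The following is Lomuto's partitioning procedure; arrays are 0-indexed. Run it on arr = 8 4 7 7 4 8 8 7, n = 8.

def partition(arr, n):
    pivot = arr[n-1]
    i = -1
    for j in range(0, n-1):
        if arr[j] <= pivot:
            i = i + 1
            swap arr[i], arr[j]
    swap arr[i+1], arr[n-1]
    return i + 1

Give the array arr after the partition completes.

pivot = arr[7] = 7; i = -1
j=0: arr[0]=8 > 7 → no swap
j=1: arr[1]=4 ≤ 7 → i=0, swap arr[0],arr[1] → 4 8 7 7 4 8 8 7
j=2: arr[2]=7 ≤ 7 → i=1, swap arr[1],arr[2] → 4 7 8 7 4 8 8 7
j=3: arr[3]=7 ≤ 7 → i=2, swap arr[2],arr[3] → 4 7 7 8 4 8 8 7
j=4: arr[4]=4 ≤ 7 → i=3, swap arr[3],arr[4] → 4 7 7 4 8 8 8 7
j=5: arr[5]=8 > 7 → no swap
j=6: arr[6]=8 > 7 → no swap
final swap arr[4],arr[7] → 4 7 7 4 7 8 8 8; return 4

4 7 7 4 7 8 8 8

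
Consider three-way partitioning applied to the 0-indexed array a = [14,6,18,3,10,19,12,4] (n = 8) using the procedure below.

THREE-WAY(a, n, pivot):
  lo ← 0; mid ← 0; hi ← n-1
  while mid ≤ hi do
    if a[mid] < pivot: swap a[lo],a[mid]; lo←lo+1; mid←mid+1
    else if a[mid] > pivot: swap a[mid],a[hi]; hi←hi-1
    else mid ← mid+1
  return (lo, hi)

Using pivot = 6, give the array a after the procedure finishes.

[4,3,6,10,19,12,18,14]

pivot = 6; lo=0, mid=0, hi=7
a[mid]=14>6: swap a[0],a[7]; hi=6 → [4,6,18,3,10,19,12,14]
a[mid]=4<6: swap a[0],a[0]; lo=1,mid=1 → [4,6,18,3,10,19,12,14]
a[mid]=6=6: mid=2
a[mid]=18>6: swap a[2],a[6]; hi=5 → [4,6,12,3,10,19,18,14]
a[mid]=12>6: swap a[2],a[5]; hi=4 → [4,6,19,3,10,12,18,14]
a[mid]=19>6: swap a[2],a[4]; hi=3 → [4,6,10,3,19,12,18,14]
a[mid]=10>6: swap a[2],a[3]; hi=2 → [4,6,3,10,19,12,18,14]
a[mid]=3<6: swap a[1],a[2]; lo=2,mid=3 → [4,3,6,10,19,12,18,14]
end: lo=2, hi=2; a = [4,3,6,10,19,12,18,14]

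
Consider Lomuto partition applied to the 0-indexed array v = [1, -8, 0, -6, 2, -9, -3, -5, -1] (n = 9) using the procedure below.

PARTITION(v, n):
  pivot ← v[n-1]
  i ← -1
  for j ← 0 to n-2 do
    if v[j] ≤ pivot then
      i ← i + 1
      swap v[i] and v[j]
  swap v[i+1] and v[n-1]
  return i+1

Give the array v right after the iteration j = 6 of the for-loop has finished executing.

[-8, -6, -9, -3, 2, 0, 1, -5, -1]

pivot=-1, i=-1
j=0: 1>-1, skip
j=1: -8≤-1, i=0, swap(0,1) ⇒ [-8, 1, 0, -6, 2, -9, -3, -5, -1]
j=2: 0>-1, skip
j=3: -6≤-1, i=1, swap(1,3) ⇒ [-8, -6, 0, 1, 2, -9, -3, -5, -1]
j=4: 2>-1, skip
j=5: -9≤-1, i=2, swap(2,5) ⇒ [-8, -6, -9, 1, 2, 0, -3, -5, -1]
j=6: -3≤-1, i=3, swap(3,6) ⇒ [-8, -6, -9, -3, 2, 0, 1, -5, -1]
(after j=6) v = [-8, -6, -9, -3, 2, 0, 1, -5, -1]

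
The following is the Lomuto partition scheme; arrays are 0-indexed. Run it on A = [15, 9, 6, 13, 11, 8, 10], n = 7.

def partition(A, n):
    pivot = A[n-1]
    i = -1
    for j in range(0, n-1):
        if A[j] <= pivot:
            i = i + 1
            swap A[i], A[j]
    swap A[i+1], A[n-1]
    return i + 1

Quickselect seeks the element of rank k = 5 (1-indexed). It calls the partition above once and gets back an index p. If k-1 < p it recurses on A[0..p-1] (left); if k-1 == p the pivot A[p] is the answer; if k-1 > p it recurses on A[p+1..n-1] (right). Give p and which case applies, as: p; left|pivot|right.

3; right

pivot = A[6] = 10; i = -1
j=0: A[0]=15 > 10 → no swap
j=1: A[1]=9 ≤ 10 → i=0, swap A[0],A[1] → [9, 15, 6, 13, 11, 8, 10]
j=2: A[2]=6 ≤ 10 → i=1, swap A[1],A[2] → [9, 6, 15, 13, 11, 8, 10]
j=3: A[3]=13 > 10 → no swap
j=4: A[4]=11 > 10 → no swap
j=5: A[5]=8 ≤ 10 → i=2, swap A[2],A[5] → [9, 6, 8, 13, 11, 15, 10]
final swap A[3],A[6] → [9, 6, 8, 10, 11, 15, 13]; return 3
p = 3; k-1 = 4 > 3 ⇒ right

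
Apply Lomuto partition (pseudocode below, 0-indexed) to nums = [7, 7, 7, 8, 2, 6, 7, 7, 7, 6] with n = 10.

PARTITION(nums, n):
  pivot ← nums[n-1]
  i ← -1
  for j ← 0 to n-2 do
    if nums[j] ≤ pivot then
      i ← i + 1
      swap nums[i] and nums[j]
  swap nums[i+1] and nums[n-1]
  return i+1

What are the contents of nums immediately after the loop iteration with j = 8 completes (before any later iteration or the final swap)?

[2, 6, 7, 8, 7, 7, 7, 7, 7, 6]

pivot=6, i=-1
j=0: 7>6, skip
j=1: 7>6, skip
j=2: 7>6, skip
j=3: 8>6, skip
j=4: 2≤6, i=0, swap(0,4) ⇒ [2, 7, 7, 8, 7, 6, 7, 7, 7, 6]
j=5: 6≤6, i=1, swap(1,5) ⇒ [2, 6, 7, 8, 7, 7, 7, 7, 7, 6]
j=6: 7>6, skip
j=7: 7>6, skip
j=8: 7>6, skip
(after j=8) nums = [2, 6, 7, 8, 7, 7, 7, 7, 7, 6]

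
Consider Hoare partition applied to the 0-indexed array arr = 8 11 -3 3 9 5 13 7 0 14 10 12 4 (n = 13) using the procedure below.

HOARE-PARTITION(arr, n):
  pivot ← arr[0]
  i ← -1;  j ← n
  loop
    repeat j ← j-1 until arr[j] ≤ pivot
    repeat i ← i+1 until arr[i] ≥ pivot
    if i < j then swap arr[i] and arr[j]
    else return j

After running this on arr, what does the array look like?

pivot=8
j stops at 12 (4), i stops at 0 (8); swap ⇒ 4 11 -3 3 9 5 13 7 0 14 10 12 8
j stops at 8 (0), i stops at 1 (11); swap ⇒ 4 0 -3 3 9 5 13 7 11 14 10 12 8
j stops at 7 (7), i stops at 4 (9); swap ⇒ 4 0 -3 3 7 5 13 9 11 14 10 12 8
j stops at 5, i stops at 6; i≥j ⇒ return 5. arr=4 0 -3 3 7 5 13 9 11 14 10 12 8

4 0 -3 3 7 5 13 9 11 14 10 12 8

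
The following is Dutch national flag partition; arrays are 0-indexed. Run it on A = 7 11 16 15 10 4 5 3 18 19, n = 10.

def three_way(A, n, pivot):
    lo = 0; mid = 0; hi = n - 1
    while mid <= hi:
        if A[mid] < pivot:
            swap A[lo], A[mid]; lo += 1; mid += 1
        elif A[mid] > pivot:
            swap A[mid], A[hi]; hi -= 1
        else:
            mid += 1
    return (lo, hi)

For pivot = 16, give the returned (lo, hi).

lo=0 mid=0 hi=9
7<16: swap(0,0), lo=1 mid=1 ⇒ 7 11 16 15 10 4 5 3 18 19
11<16: swap(1,1), lo=2 mid=2 ⇒ 7 11 16 15 10 4 5 3 18 19
16=16: mid=3
15<16: swap(2,3), lo=3 mid=4 ⇒ 7 11 15 16 10 4 5 3 18 19
10<16: swap(3,4), lo=4 mid=5 ⇒ 7 11 15 10 16 4 5 3 18 19
4<16: swap(4,5), lo=5 mid=6 ⇒ 7 11 15 10 4 16 5 3 18 19
5<16: swap(5,6), lo=6 mid=7 ⇒ 7 11 15 10 4 5 16 3 18 19
3<16: swap(6,7), lo=7 mid=8 ⇒ 7 11 15 10 4 5 3 16 18 19
18>16: swap(8,9), hi=8 ⇒ 7 11 15 10 4 5 3 16 19 18
19>16: swap(8,8), hi=7 ⇒ 7 11 15 10 4 5 3 16 19 18
done. lo=7 hi=7; A=7 11 15 10 4 5 3 16 19 18

(7, 7)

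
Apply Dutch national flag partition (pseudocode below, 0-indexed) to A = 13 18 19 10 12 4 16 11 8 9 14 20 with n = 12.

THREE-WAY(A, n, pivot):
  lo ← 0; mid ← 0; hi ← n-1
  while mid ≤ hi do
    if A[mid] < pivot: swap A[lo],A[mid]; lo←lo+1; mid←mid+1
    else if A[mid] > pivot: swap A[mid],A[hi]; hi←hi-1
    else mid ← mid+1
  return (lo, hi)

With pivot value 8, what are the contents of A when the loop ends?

pivot = 8; lo=0, mid=0, hi=11
A[mid]=13>8: swap A[0],A[11]; hi=10 → 20 18 19 10 12 4 16 11 8 9 14 13
A[mid]=20>8: swap A[0],A[10]; hi=9 → 14 18 19 10 12 4 16 11 8 9 20 13
A[mid]=14>8: swap A[0],A[9]; hi=8 → 9 18 19 10 12 4 16 11 8 14 20 13
A[mid]=9>8: swap A[0],A[8]; hi=7 → 8 18 19 10 12 4 16 11 9 14 20 13
A[mid]=8=8: mid=1
A[mid]=18>8: swap A[1],A[7]; hi=6 → 8 11 19 10 12 4 16 18 9 14 20 13
A[mid]=11>8: swap A[1],A[6]; hi=5 → 8 16 19 10 12 4 11 18 9 14 20 13
A[mid]=16>8: swap A[1],A[5]; hi=4 → 8 4 19 10 12 16 11 18 9 14 20 13
A[mid]=4<8: swap A[0],A[1]; lo=1,mid=2 → 4 8 19 10 12 16 11 18 9 14 20 13
A[mid]=19>8: swap A[2],A[4]; hi=3 → 4 8 12 10 19 16 11 18 9 14 20 13
A[mid]=12>8: swap A[2],A[3]; hi=2 → 4 8 10 12 19 16 11 18 9 14 20 13
A[mid]=10>8: swap A[2],A[2]; hi=1 → 4 8 10 12 19 16 11 18 9 14 20 13
end: lo=1, hi=1; A = 4 8 10 12 19 16 11 18 9 14 20 13

4 8 10 12 19 16 11 18 9 14 20 13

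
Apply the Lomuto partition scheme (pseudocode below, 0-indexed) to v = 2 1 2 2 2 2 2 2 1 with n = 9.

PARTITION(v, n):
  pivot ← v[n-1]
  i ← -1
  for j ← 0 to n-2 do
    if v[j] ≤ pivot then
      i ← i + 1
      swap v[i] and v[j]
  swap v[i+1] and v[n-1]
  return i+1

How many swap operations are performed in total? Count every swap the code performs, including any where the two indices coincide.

2

pivot = v[8] = 1; i = -1
j=0: v[0]=2 > 1 → no swap
j=1: v[1]=1 ≤ 1 → i=0, swap v[0],v[1] → 1 2 2 2 2 2 2 2 1
j=2: v[2]=2 > 1 → no swap
j=3: v[3]=2 > 1 → no swap
j=4: v[4]=2 > 1 → no swap
j=5: v[5]=2 > 1 → no swap
j=6: v[6]=2 > 1 → no swap
j=7: v[7]=2 > 1 → no swap
final swap v[1],v[8] → 1 1 2 2 2 2 2 2 2; return 1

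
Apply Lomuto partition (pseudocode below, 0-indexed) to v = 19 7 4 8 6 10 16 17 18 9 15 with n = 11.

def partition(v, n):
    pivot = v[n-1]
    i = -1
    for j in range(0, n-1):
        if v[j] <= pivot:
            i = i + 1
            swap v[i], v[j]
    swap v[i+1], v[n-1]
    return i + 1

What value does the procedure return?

pivot=15, i=-1
j=0: 19>15, skip
j=1: 7≤15, i=0, swap(0,1) ⇒ 7 19 4 8 6 10 16 17 18 9 15
j=2: 4≤15, i=1, swap(1,2) ⇒ 7 4 19 8 6 10 16 17 18 9 15
j=3: 8≤15, i=2, swap(2,3) ⇒ 7 4 8 19 6 10 16 17 18 9 15
j=4: 6≤15, i=3, swap(3,4) ⇒ 7 4 8 6 19 10 16 17 18 9 15
j=5: 10≤15, i=4, swap(4,5) ⇒ 7 4 8 6 10 19 16 17 18 9 15
j=6: 16>15, skip
j=7: 17>15, skip
j=8: 18>15, skip
j=9: 9≤15, i=5, swap(5,9) ⇒ 7 4 8 6 10 9 16 17 18 19 15
swap(6,10) ⇒ 7 4 8 6 10 9 15 17 18 19 16; return 6

6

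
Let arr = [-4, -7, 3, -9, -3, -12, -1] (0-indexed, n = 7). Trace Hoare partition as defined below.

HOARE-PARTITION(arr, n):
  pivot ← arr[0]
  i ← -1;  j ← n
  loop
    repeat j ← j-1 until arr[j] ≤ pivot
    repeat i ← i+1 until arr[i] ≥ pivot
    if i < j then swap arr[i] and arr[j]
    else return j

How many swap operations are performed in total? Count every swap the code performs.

2

pivot = arr[0] = -4; i = -1, j = 7
j→5 (arr[5]=-12≤-4), i→0 (arr[0]=-4≥-4); i<j, swap → [-12, -7, 3, -9, -3, -4, -1]
j→3 (arr[3]=-9≤-4), i→2 (arr[2]=3≥-4); i<j, swap → [-12, -7, -9, 3, -3, -4, -1]
j→2, i→3; i≥j, return j=2. arr = [-12, -7, -9, 3, -3, -4, -1]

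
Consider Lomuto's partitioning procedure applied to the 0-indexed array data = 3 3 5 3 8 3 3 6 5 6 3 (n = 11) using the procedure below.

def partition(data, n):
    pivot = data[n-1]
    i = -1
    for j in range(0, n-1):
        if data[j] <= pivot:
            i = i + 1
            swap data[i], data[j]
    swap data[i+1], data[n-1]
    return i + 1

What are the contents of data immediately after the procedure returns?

3 3 3 3 3 3 8 6 5 6 5

pivot = data[10] = 3; i = -1
j=0: data[0]=3 ≤ 3 → i=0, swap data[0],data[0] (no change) → 3 3 5 3 8 3 3 6 5 6 3
j=1: data[1]=3 ≤ 3 → i=1, swap data[1],data[1] (no change) → 3 3 5 3 8 3 3 6 5 6 3
j=2: data[2]=5 > 3 → no swap
j=3: data[3]=3 ≤ 3 → i=2, swap data[2],data[3] → 3 3 3 5 8 3 3 6 5 6 3
j=4: data[4]=8 > 3 → no swap
j=5: data[5]=3 ≤ 3 → i=3, swap data[3],data[5] → 3 3 3 3 8 5 3 6 5 6 3
j=6: data[6]=3 ≤ 3 → i=4, swap data[4],data[6] → 3 3 3 3 3 5 8 6 5 6 3
j=7: data[7]=6 > 3 → no swap
j=8: data[8]=5 > 3 → no swap
j=9: data[9]=6 > 3 → no swap
final swap data[5],data[10] → 3 3 3 3 3 3 8 6 5 6 5; return 5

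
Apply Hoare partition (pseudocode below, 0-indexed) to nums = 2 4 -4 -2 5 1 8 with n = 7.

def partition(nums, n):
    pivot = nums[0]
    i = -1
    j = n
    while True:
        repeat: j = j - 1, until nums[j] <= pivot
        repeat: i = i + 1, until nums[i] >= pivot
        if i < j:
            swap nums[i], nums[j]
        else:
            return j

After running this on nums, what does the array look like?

pivot=2
j stops at 5 (1), i stops at 0 (2); swap ⇒ 1 4 -4 -2 5 2 8
j stops at 3 (-2), i stops at 1 (4); swap ⇒ 1 -2 -4 4 5 2 8
j stops at 2, i stops at 3; i≥j ⇒ return 2. nums=1 -2 -4 4 5 2 8

1 -2 -4 4 5 2 8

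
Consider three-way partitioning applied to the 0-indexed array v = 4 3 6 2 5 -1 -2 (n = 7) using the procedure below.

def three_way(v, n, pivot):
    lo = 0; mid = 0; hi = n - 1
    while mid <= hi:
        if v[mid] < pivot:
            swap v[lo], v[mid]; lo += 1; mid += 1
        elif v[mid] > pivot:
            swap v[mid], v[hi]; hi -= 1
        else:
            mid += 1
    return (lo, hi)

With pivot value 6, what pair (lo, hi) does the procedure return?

(6, 6)

pivot = 6; lo=0, mid=0, hi=6
v[mid]=4<6: swap v[0],v[0]; lo=1,mid=1 → 4 3 6 2 5 -1 -2
v[mid]=3<6: swap v[1],v[1]; lo=2,mid=2 → 4 3 6 2 5 -1 -2
v[mid]=6=6: mid=3
v[mid]=2<6: swap v[2],v[3]; lo=3,mid=4 → 4 3 2 6 5 -1 -2
v[mid]=5<6: swap v[3],v[4]; lo=4,mid=5 → 4 3 2 5 6 -1 -2
v[mid]=-1<6: swap v[4],v[5]; lo=5,mid=6 → 4 3 2 5 -1 6 -2
v[mid]=-2<6: swap v[5],v[6]; lo=6,mid=7 → 4 3 2 5 -1 -2 6
end: lo=6, hi=6; v = 4 3 2 5 -1 -2 6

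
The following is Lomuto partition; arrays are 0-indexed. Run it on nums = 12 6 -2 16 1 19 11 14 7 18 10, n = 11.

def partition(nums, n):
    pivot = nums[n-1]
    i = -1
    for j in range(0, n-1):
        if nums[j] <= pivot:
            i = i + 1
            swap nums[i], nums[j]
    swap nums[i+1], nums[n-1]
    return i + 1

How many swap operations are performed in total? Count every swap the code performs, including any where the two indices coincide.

pivot=10, i=-1
j=0: 12>10, skip
j=1: 6≤10, i=0, swap(0,1) ⇒ 6 12 -2 16 1 19 11 14 7 18 10
j=2: -2≤10, i=1, swap(1,2) ⇒ 6 -2 12 16 1 19 11 14 7 18 10
j=3: 16>10, skip
j=4: 1≤10, i=2, swap(2,4) ⇒ 6 -2 1 16 12 19 11 14 7 18 10
j=5: 19>10, skip
j=6: 11>10, skip
j=7: 14>10, skip
j=8: 7≤10, i=3, swap(3,8) ⇒ 6 -2 1 7 12 19 11 14 16 18 10
j=9: 18>10, skip
swap(4,10) ⇒ 6 -2 1 7 10 19 11 14 16 18 12; return 4

5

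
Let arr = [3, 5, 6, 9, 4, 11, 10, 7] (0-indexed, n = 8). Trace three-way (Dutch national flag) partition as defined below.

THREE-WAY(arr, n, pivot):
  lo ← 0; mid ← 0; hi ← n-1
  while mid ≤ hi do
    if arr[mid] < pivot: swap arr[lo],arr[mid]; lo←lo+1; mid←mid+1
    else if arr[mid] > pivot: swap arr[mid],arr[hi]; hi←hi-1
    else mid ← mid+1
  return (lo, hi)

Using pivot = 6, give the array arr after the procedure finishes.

pivot = 6; lo=0, mid=0, hi=7
arr[mid]=3<6: swap arr[0],arr[0]; lo=1,mid=1 → [3, 5, 6, 9, 4, 11, 10, 7]
arr[mid]=5<6: swap arr[1],arr[1]; lo=2,mid=2 → [3, 5, 6, 9, 4, 11, 10, 7]
arr[mid]=6=6: mid=3
arr[mid]=9>6: swap arr[3],arr[7]; hi=6 → [3, 5, 6, 7, 4, 11, 10, 9]
arr[mid]=7>6: swap arr[3],arr[6]; hi=5 → [3, 5, 6, 10, 4, 11, 7, 9]
arr[mid]=10>6: swap arr[3],arr[5]; hi=4 → [3, 5, 6, 11, 4, 10, 7, 9]
arr[mid]=11>6: swap arr[3],arr[4]; hi=3 → [3, 5, 6, 4, 11, 10, 7, 9]
arr[mid]=4<6: swap arr[2],arr[3]; lo=3,mid=4 → [3, 5, 4, 6, 11, 10, 7, 9]
end: lo=3, hi=3; arr = [3, 5, 4, 6, 11, 10, 7, 9]

[3, 5, 4, 6, 11, 10, 7, 9]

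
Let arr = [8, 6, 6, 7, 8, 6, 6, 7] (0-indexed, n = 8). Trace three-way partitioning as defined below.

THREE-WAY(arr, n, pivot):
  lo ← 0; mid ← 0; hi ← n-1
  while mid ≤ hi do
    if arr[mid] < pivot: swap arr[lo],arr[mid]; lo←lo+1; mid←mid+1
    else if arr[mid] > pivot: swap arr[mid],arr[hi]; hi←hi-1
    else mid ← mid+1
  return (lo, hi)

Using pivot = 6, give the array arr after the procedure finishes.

[6, 6, 6, 6, 8, 7, 7, 8]

pivot = 6; lo=0, mid=0, hi=7
arr[mid]=8>6: swap arr[0],arr[7]; hi=6 → [7, 6, 6, 7, 8, 6, 6, 8]
arr[mid]=7>6: swap arr[0],arr[6]; hi=5 → [6, 6, 6, 7, 8, 6, 7, 8]
arr[mid]=6=6: mid=1
arr[mid]=6=6: mid=2
arr[mid]=6=6: mid=3
arr[mid]=7>6: swap arr[3],arr[5]; hi=4 → [6, 6, 6, 6, 8, 7, 7, 8]
arr[mid]=6=6: mid=4
arr[mid]=8>6: swap arr[4],arr[4]; hi=3 → [6, 6, 6, 6, 8, 7, 7, 8]
end: lo=0, hi=3; arr = [6, 6, 6, 6, 8, 7, 7, 8]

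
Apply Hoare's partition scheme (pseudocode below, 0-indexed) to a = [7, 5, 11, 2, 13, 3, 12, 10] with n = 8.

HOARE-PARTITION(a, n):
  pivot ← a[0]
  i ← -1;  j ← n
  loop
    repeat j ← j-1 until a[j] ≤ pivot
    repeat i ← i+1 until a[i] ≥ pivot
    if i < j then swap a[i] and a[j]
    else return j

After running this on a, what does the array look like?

pivot = a[0] = 7; i = -1, j = 8
j→5 (a[5]=3≤7), i→0 (a[0]=7≥7); i<j, swap → [3, 5, 11, 2, 13, 7, 12, 10]
j→3 (a[3]=2≤7), i→2 (a[2]=11≥7); i<j, swap → [3, 5, 2, 11, 13, 7, 12, 10]
j→2, i→3; i≥j, return j=2. a = [3, 5, 2, 11, 13, 7, 12, 10]

[3, 5, 2, 11, 13, 7, 12, 10]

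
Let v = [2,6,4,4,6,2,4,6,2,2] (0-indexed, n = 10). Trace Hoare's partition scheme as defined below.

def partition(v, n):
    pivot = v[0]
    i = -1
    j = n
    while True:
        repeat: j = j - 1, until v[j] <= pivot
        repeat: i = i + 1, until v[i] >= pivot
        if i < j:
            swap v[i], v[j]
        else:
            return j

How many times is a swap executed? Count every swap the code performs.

3

pivot=2
j stops at 9 (2), i stops at 0 (2); swap ⇒ [2,6,4,4,6,2,4,6,2,2]
j stops at 8 (2), i stops at 1 (6); swap ⇒ [2,2,4,4,6,2,4,6,6,2]
j stops at 5 (2), i stops at 2 (4); swap ⇒ [2,2,2,4,6,4,4,6,6,2]
j stops at 2, i stops at 3; i≥j ⇒ return 2. v=[2,2,2,4,6,4,4,6,6,2]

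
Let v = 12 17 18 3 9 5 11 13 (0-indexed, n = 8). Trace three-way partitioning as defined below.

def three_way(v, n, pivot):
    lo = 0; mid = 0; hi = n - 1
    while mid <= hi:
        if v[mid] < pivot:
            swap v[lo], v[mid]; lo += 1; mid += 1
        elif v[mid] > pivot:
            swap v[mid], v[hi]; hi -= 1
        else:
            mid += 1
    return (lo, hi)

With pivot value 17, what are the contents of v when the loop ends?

pivot = 17; lo=0, mid=0, hi=7
v[mid]=12<17: swap v[0],v[0]; lo=1,mid=1 → 12 17 18 3 9 5 11 13
v[mid]=17=17: mid=2
v[mid]=18>17: swap v[2],v[7]; hi=6 → 12 17 13 3 9 5 11 18
v[mid]=13<17: swap v[1],v[2]; lo=2,mid=3 → 12 13 17 3 9 5 11 18
v[mid]=3<17: swap v[2],v[3]; lo=3,mid=4 → 12 13 3 17 9 5 11 18
v[mid]=9<17: swap v[3],v[4]; lo=4,mid=5 → 12 13 3 9 17 5 11 18
v[mid]=5<17: swap v[4],v[5]; lo=5,mid=6 → 12 13 3 9 5 17 11 18
v[mid]=11<17: swap v[5],v[6]; lo=6,mid=7 → 12 13 3 9 5 11 17 18
end: lo=6, hi=6; v = 12 13 3 9 5 11 17 18

12 13 3 9 5 11 17 18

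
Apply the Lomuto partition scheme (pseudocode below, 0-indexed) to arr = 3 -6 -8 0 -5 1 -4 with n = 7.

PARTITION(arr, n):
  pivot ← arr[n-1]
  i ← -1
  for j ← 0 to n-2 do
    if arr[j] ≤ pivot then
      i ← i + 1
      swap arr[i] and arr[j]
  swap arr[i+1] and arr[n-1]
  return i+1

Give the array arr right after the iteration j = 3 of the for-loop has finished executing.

-6 -8 3 0 -5 1 -4

pivot = arr[6] = -4; i = -1
j=0: arr[0]=3 > -4 → no swap
j=1: arr[1]=-6 ≤ -4 → i=0, swap arr[0],arr[1] → -6 3 -8 0 -5 1 -4
j=2: arr[2]=-8 ≤ -4 → i=1, swap arr[1],arr[2] → -6 -8 3 0 -5 1 -4
j=3: arr[3]=0 > -4 → no swap
(after j=3) arr = -6 -8 3 0 -5 1 -4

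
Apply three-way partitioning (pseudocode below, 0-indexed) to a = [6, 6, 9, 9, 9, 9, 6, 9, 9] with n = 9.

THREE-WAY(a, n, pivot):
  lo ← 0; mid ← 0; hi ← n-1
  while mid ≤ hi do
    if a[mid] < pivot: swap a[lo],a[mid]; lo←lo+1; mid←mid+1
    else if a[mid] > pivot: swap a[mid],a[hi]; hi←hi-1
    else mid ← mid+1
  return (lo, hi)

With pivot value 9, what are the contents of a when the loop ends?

pivot = 9; lo=0, mid=0, hi=8
a[mid]=6<9: swap a[0],a[0]; lo=1,mid=1 → [6, 6, 9, 9, 9, 9, 6, 9, 9]
a[mid]=6<9: swap a[1],a[1]; lo=2,mid=2 → [6, 6, 9, 9, 9, 9, 6, 9, 9]
a[mid]=9=9: mid=3
a[mid]=9=9: mid=4
a[mid]=9=9: mid=5
a[mid]=9=9: mid=6
a[mid]=6<9: swap a[2],a[6]; lo=3,mid=7 → [6, 6, 6, 9, 9, 9, 9, 9, 9]
a[mid]=9=9: mid=8
a[mid]=9=9: mid=9
end: lo=3, hi=8; a = [6, 6, 6, 9, 9, 9, 9, 9, 9]

[6, 6, 6, 9, 9, 9, 9, 9, 9]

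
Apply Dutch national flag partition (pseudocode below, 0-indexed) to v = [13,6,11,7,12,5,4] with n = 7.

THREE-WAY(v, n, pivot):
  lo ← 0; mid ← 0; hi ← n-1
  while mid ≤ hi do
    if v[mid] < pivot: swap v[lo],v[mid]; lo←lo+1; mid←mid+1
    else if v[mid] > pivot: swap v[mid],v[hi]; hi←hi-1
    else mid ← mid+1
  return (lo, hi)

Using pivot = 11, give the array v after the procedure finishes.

lo=0 mid=0 hi=6
13>11: swap(0,6), hi=5 ⇒ [4,6,11,7,12,5,13]
4<11: swap(0,0), lo=1 mid=1 ⇒ [4,6,11,7,12,5,13]
6<11: swap(1,1), lo=2 mid=2 ⇒ [4,6,11,7,12,5,13]
11=11: mid=3
7<11: swap(2,3), lo=3 mid=4 ⇒ [4,6,7,11,12,5,13]
12>11: swap(4,5), hi=4 ⇒ [4,6,7,11,5,12,13]
5<11: swap(3,4), lo=4 mid=5 ⇒ [4,6,7,5,11,12,13]
done. lo=4 hi=4; v=[4,6,7,5,11,12,13]

[4,6,7,5,11,12,13]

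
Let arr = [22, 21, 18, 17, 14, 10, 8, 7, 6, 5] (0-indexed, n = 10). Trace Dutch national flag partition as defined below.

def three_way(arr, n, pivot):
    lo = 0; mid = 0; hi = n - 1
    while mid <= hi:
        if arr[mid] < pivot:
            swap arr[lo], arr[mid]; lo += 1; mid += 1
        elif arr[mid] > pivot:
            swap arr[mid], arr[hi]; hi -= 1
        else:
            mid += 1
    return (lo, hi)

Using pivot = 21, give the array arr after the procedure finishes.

pivot = 21; lo=0, mid=0, hi=9
arr[mid]=22>21: swap arr[0],arr[9]; hi=8 → [5, 21, 18, 17, 14, 10, 8, 7, 6, 22]
arr[mid]=5<21: swap arr[0],arr[0]; lo=1,mid=1 → [5, 21, 18, 17, 14, 10, 8, 7, 6, 22]
arr[mid]=21=21: mid=2
arr[mid]=18<21: swap arr[1],arr[2]; lo=2,mid=3 → [5, 18, 21, 17, 14, 10, 8, 7, 6, 22]
arr[mid]=17<21: swap arr[2],arr[3]; lo=3,mid=4 → [5, 18, 17, 21, 14, 10, 8, 7, 6, 22]
arr[mid]=14<21: swap arr[3],arr[4]; lo=4,mid=5 → [5, 18, 17, 14, 21, 10, 8, 7, 6, 22]
arr[mid]=10<21: swap arr[4],arr[5]; lo=5,mid=6 → [5, 18, 17, 14, 10, 21, 8, 7, 6, 22]
arr[mid]=8<21: swap arr[5],arr[6]; lo=6,mid=7 → [5, 18, 17, 14, 10, 8, 21, 7, 6, 22]
arr[mid]=7<21: swap arr[6],arr[7]; lo=7,mid=8 → [5, 18, 17, 14, 10, 8, 7, 21, 6, 22]
arr[mid]=6<21: swap arr[7],arr[8]; lo=8,mid=9 → [5, 18, 17, 14, 10, 8, 7, 6, 21, 22]
end: lo=8, hi=8; arr = [5, 18, 17, 14, 10, 8, 7, 6, 21, 22]

[5, 18, 17, 14, 10, 8, 7, 6, 21, 22]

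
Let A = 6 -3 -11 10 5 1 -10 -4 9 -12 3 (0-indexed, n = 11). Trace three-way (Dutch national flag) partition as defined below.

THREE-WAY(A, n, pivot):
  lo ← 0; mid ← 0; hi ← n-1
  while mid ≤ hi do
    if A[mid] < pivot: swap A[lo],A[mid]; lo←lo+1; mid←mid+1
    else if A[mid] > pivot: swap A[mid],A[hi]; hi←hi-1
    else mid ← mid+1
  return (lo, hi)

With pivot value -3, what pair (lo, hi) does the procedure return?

(4, 4)

lo=0 mid=0 hi=10
6>-3: swap(0,10), hi=9 ⇒ 3 -3 -11 10 5 1 -10 -4 9 -12 6
3>-3: swap(0,9), hi=8 ⇒ -12 -3 -11 10 5 1 -10 -4 9 3 6
-12<-3: swap(0,0), lo=1 mid=1 ⇒ -12 -3 -11 10 5 1 -10 -4 9 3 6
-3=-3: mid=2
-11<-3: swap(1,2), lo=2 mid=3 ⇒ -12 -11 -3 10 5 1 -10 -4 9 3 6
10>-3: swap(3,8), hi=7 ⇒ -12 -11 -3 9 5 1 -10 -4 10 3 6
9>-3: swap(3,7), hi=6 ⇒ -12 -11 -3 -4 5 1 -10 9 10 3 6
-4<-3: swap(2,3), lo=3 mid=4 ⇒ -12 -11 -4 -3 5 1 -10 9 10 3 6
5>-3: swap(4,6), hi=5 ⇒ -12 -11 -4 -3 -10 1 5 9 10 3 6
-10<-3: swap(3,4), lo=4 mid=5 ⇒ -12 -11 -4 -10 -3 1 5 9 10 3 6
1>-3: swap(5,5), hi=4 ⇒ -12 -11 -4 -10 -3 1 5 9 10 3 6
done. lo=4 hi=4; A=-12 -11 -4 -10 -3 1 5 9 10 3 6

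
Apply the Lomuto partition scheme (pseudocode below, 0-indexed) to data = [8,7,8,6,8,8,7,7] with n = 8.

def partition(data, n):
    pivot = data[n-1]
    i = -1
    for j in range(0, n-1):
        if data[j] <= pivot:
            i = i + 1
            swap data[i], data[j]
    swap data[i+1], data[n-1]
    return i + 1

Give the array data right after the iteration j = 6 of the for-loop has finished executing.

pivot = data[7] = 7; i = -1
j=0: data[0]=8 > 7 → no swap
j=1: data[1]=7 ≤ 7 → i=0, swap data[0],data[1] → [7,8,8,6,8,8,7,7]
j=2: data[2]=8 > 7 → no swap
j=3: data[3]=6 ≤ 7 → i=1, swap data[1],data[3] → [7,6,8,8,8,8,7,7]
j=4: data[4]=8 > 7 → no swap
j=5: data[5]=8 > 7 → no swap
j=6: data[6]=7 ≤ 7 → i=2, swap data[2],data[6] → [7,6,7,8,8,8,8,7]
(after j=6) data = [7,6,7,8,8,8,8,7]

[7,6,7,8,8,8,8,7]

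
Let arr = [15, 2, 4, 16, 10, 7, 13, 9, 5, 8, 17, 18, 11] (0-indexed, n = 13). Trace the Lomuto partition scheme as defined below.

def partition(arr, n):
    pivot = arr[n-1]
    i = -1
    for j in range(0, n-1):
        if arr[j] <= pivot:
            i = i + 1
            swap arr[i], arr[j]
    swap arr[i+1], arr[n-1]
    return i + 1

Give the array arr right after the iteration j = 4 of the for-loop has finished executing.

pivot = arr[12] = 11; i = -1
j=0: arr[0]=15 > 11 → no swap
j=1: arr[1]=2 ≤ 11 → i=0, swap arr[0],arr[1] → [2, 15, 4, 16, 10, 7, 13, 9, 5, 8, 17, 18, 11]
j=2: arr[2]=4 ≤ 11 → i=1, swap arr[1],arr[2] → [2, 4, 15, 16, 10, 7, 13, 9, 5, 8, 17, 18, 11]
j=3: arr[3]=16 > 11 → no swap
j=4: arr[4]=10 ≤ 11 → i=2, swap arr[2],arr[4] → [2, 4, 10, 16, 15, 7, 13, 9, 5, 8, 17, 18, 11]
(after j=4) arr = [2, 4, 10, 16, 15, 7, 13, 9, 5, 8, 17, 18, 11]

[2, 4, 10, 16, 15, 7, 13, 9, 5, 8, 17, 18, 11]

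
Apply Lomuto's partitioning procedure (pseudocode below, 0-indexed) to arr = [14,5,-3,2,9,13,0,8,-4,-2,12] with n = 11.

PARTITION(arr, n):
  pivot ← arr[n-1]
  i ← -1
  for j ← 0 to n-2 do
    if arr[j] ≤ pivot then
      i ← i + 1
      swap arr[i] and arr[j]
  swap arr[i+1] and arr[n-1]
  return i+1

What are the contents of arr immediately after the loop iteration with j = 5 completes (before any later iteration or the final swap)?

pivot = arr[10] = 12; i = -1
j=0: arr[0]=14 > 12 → no swap
j=1: arr[1]=5 ≤ 12 → i=0, swap arr[0],arr[1] → [5,14,-3,2,9,13,0,8,-4,-2,12]
j=2: arr[2]=-3 ≤ 12 → i=1, swap arr[1],arr[2] → [5,-3,14,2,9,13,0,8,-4,-2,12]
j=3: arr[3]=2 ≤ 12 → i=2, swap arr[2],arr[3] → [5,-3,2,14,9,13,0,8,-4,-2,12]
j=4: arr[4]=9 ≤ 12 → i=3, swap arr[3],arr[4] → [5,-3,2,9,14,13,0,8,-4,-2,12]
j=5: arr[5]=13 > 12 → no swap
(after j=5) arr = [5,-3,2,9,14,13,0,8,-4,-2,12]

[5,-3,2,9,14,13,0,8,-4,-2,12]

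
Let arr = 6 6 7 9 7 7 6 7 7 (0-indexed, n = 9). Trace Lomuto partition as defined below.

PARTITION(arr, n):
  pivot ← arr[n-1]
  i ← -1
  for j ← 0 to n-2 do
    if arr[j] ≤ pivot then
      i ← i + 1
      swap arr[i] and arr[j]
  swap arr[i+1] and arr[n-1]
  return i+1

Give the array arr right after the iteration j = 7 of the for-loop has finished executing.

pivot=7, i=-1
j=0: 6≤7, i=0, swap(0,0) ⇒ 6 6 7 9 7 7 6 7 7
j=1: 6≤7, i=1, swap(1,1) ⇒ 6 6 7 9 7 7 6 7 7
j=2: 7≤7, i=2, swap(2,2) ⇒ 6 6 7 9 7 7 6 7 7
j=3: 9>7, skip
j=4: 7≤7, i=3, swap(3,4) ⇒ 6 6 7 7 9 7 6 7 7
j=5: 7≤7, i=4, swap(4,5) ⇒ 6 6 7 7 7 9 6 7 7
j=6: 6≤7, i=5, swap(5,6) ⇒ 6 6 7 7 7 6 9 7 7
j=7: 7≤7, i=6, swap(6,7) ⇒ 6 6 7 7 7 6 7 9 7
(after j=7) arr = 6 6 7 7 7 6 7 9 7

6 6 7 7 7 6 7 9 7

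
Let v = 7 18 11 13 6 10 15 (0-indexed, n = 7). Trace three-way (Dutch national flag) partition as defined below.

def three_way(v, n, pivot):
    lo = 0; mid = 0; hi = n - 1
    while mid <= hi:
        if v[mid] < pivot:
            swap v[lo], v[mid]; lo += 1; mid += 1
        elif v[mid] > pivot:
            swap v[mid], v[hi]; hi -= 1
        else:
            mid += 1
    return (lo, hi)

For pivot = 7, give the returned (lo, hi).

(1, 1)

pivot = 7; lo=0, mid=0, hi=6
v[mid]=7=7: mid=1
v[mid]=18>7: swap v[1],v[6]; hi=5 → 7 15 11 13 6 10 18
v[mid]=15>7: swap v[1],v[5]; hi=4 → 7 10 11 13 6 15 18
v[mid]=10>7: swap v[1],v[4]; hi=3 → 7 6 11 13 10 15 18
v[mid]=6<7: swap v[0],v[1]; lo=1,mid=2 → 6 7 11 13 10 15 18
v[mid]=11>7: swap v[2],v[3]; hi=2 → 6 7 13 11 10 15 18
v[mid]=13>7: swap v[2],v[2]; hi=1 → 6 7 13 11 10 15 18
end: lo=1, hi=1; v = 6 7 13 11 10 15 18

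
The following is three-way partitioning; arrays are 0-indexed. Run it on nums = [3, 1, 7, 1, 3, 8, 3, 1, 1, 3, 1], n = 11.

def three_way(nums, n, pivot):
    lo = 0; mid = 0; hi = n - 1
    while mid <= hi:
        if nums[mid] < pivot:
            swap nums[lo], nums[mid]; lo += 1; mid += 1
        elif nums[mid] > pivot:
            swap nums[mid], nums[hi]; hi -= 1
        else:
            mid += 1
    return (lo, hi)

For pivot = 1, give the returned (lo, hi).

pivot = 1; lo=0, mid=0, hi=10
nums[mid]=3>1: swap nums[0],nums[10]; hi=9 → [1, 1, 7, 1, 3, 8, 3, 1, 1, 3, 3]
nums[mid]=1=1: mid=1
nums[mid]=1=1: mid=2
nums[mid]=7>1: swap nums[2],nums[9]; hi=8 → [1, 1, 3, 1, 3, 8, 3, 1, 1, 7, 3]
nums[mid]=3>1: swap nums[2],nums[8]; hi=7 → [1, 1, 1, 1, 3, 8, 3, 1, 3, 7, 3]
nums[mid]=1=1: mid=3
nums[mid]=1=1: mid=4
nums[mid]=3>1: swap nums[4],nums[7]; hi=6 → [1, 1, 1, 1, 1, 8, 3, 3, 3, 7, 3]
nums[mid]=1=1: mid=5
nums[mid]=8>1: swap nums[5],nums[6]; hi=5 → [1, 1, 1, 1, 1, 3, 8, 3, 3, 7, 3]
nums[mid]=3>1: swap nums[5],nums[5]; hi=4 → [1, 1, 1, 1, 1, 3, 8, 3, 3, 7, 3]
end: lo=0, hi=4; nums = [1, 1, 1, 1, 1, 3, 8, 3, 3, 7, 3]

(0, 4)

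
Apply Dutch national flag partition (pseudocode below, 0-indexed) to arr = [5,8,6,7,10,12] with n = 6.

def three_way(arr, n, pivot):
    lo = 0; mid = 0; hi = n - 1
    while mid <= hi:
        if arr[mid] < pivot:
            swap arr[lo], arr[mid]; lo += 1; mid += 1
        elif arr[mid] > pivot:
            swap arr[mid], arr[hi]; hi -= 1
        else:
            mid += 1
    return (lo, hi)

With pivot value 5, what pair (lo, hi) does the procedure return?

lo=0 mid=0 hi=5
5=5: mid=1
8>5: swap(1,5), hi=4 ⇒ [5,12,6,7,10,8]
12>5: swap(1,4), hi=3 ⇒ [5,10,6,7,12,8]
10>5: swap(1,3), hi=2 ⇒ [5,7,6,10,12,8]
7>5: swap(1,2), hi=1 ⇒ [5,6,7,10,12,8]
6>5: swap(1,1), hi=0 ⇒ [5,6,7,10,12,8]
done. lo=0 hi=0; arr=[5,6,7,10,12,8]

(0, 0)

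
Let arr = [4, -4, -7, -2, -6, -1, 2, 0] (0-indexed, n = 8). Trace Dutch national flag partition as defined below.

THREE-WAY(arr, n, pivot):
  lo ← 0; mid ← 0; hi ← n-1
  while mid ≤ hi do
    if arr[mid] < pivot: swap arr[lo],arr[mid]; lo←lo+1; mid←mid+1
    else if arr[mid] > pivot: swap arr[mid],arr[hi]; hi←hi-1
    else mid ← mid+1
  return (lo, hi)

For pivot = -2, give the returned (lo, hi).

pivot = -2; lo=0, mid=0, hi=7
arr[mid]=4>-2: swap arr[0],arr[7]; hi=6 → [0, -4, -7, -2, -6, -1, 2, 4]
arr[mid]=0>-2: swap arr[0],arr[6]; hi=5 → [2, -4, -7, -2, -6, -1, 0, 4]
arr[mid]=2>-2: swap arr[0],arr[5]; hi=4 → [-1, -4, -7, -2, -6, 2, 0, 4]
arr[mid]=-1>-2: swap arr[0],arr[4]; hi=3 → [-6, -4, -7, -2, -1, 2, 0, 4]
arr[mid]=-6<-2: swap arr[0],arr[0]; lo=1,mid=1 → [-6, -4, -7, -2, -1, 2, 0, 4]
arr[mid]=-4<-2: swap arr[1],arr[1]; lo=2,mid=2 → [-6, -4, -7, -2, -1, 2, 0, 4]
arr[mid]=-7<-2: swap arr[2],arr[2]; lo=3,mid=3 → [-6, -4, -7, -2, -1, 2, 0, 4]
arr[mid]=-2=-2: mid=4
end: lo=3, hi=3; arr = [-6, -4, -7, -2, -1, 2, 0, 4]

(3, 3)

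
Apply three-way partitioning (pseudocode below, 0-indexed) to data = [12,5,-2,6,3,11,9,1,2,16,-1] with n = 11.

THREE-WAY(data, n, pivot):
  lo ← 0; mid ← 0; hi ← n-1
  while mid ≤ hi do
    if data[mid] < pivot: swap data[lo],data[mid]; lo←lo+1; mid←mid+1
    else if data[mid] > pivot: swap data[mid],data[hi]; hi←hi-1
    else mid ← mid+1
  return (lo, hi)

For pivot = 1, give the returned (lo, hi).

pivot = 1; lo=0, mid=0, hi=10
data[mid]=12>1: swap data[0],data[10]; hi=9 → [-1,5,-2,6,3,11,9,1,2,16,12]
data[mid]=-1<1: swap data[0],data[0]; lo=1,mid=1 → [-1,5,-2,6,3,11,9,1,2,16,12]
data[mid]=5>1: swap data[1],data[9]; hi=8 → [-1,16,-2,6,3,11,9,1,2,5,12]
data[mid]=16>1: swap data[1],data[8]; hi=7 → [-1,2,-2,6,3,11,9,1,16,5,12]
data[mid]=2>1: swap data[1],data[7]; hi=6 → [-1,1,-2,6,3,11,9,2,16,5,12]
data[mid]=1=1: mid=2
data[mid]=-2<1: swap data[1],data[2]; lo=2,mid=3 → [-1,-2,1,6,3,11,9,2,16,5,12]
data[mid]=6>1: swap data[3],data[6]; hi=5 → [-1,-2,1,9,3,11,6,2,16,5,12]
data[mid]=9>1: swap data[3],data[5]; hi=4 → [-1,-2,1,11,3,9,6,2,16,5,12]
data[mid]=11>1: swap data[3],data[4]; hi=3 → [-1,-2,1,3,11,9,6,2,16,5,12]
data[mid]=3>1: swap data[3],data[3]; hi=2 → [-1,-2,1,3,11,9,6,2,16,5,12]
end: lo=2, hi=2; data = [-1,-2,1,3,11,9,6,2,16,5,12]

(2, 2)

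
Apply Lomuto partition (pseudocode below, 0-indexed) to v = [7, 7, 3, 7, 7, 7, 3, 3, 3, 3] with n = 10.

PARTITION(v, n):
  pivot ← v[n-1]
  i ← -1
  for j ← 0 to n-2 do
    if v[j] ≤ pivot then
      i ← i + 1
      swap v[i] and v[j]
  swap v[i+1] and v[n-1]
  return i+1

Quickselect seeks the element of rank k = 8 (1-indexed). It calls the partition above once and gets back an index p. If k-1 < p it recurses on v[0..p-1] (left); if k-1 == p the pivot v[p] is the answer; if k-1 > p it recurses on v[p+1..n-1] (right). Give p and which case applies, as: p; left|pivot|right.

4; right

pivot=3, i=-1
j=0: 7>3, skip
j=1: 7>3, skip
j=2: 3≤3, i=0, swap(0,2) ⇒ [3, 7, 7, 7, 7, 7, 3, 3, 3, 3]
j=3: 7>3, skip
j=4: 7>3, skip
j=5: 7>3, skip
j=6: 3≤3, i=1, swap(1,6) ⇒ [3, 3, 7, 7, 7, 7, 7, 3, 3, 3]
j=7: 3≤3, i=2, swap(2,7) ⇒ [3, 3, 3, 7, 7, 7, 7, 7, 3, 3]
j=8: 3≤3, i=3, swap(3,8) ⇒ [3, 3, 3, 3, 7, 7, 7, 7, 7, 3]
swap(4,9) ⇒ [3, 3, 3, 3, 3, 7, 7, 7, 7, 7]; return 4
p = 4; k-1 = 7 > 4 ⇒ right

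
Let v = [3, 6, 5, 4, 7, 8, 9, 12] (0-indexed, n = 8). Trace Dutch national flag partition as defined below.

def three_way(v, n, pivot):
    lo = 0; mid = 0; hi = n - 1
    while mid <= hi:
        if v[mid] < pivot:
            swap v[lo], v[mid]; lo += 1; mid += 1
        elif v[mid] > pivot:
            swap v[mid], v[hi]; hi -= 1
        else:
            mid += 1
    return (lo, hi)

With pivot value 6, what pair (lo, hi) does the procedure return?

pivot = 6; lo=0, mid=0, hi=7
v[mid]=3<6: swap v[0],v[0]; lo=1,mid=1 → [3, 6, 5, 4, 7, 8, 9, 12]
v[mid]=6=6: mid=2
v[mid]=5<6: swap v[1],v[2]; lo=2,mid=3 → [3, 5, 6, 4, 7, 8, 9, 12]
v[mid]=4<6: swap v[2],v[3]; lo=3,mid=4 → [3, 5, 4, 6, 7, 8, 9, 12]
v[mid]=7>6: swap v[4],v[7]; hi=6 → [3, 5, 4, 6, 12, 8, 9, 7]
v[mid]=12>6: swap v[4],v[6]; hi=5 → [3, 5, 4, 6, 9, 8, 12, 7]
v[mid]=9>6: swap v[4],v[5]; hi=4 → [3, 5, 4, 6, 8, 9, 12, 7]
v[mid]=8>6: swap v[4],v[4]; hi=3 → [3, 5, 4, 6, 8, 9, 12, 7]
end: lo=3, hi=3; v = [3, 5, 4, 6, 8, 9, 12, 7]

(3, 3)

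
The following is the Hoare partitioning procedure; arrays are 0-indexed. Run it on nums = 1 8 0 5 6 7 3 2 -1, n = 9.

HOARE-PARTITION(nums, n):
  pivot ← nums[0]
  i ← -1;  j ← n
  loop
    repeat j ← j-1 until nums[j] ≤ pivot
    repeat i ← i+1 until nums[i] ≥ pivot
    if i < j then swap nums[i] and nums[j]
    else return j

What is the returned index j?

pivot=1
j stops at 8 (-1), i stops at 0 (1); swap ⇒ -1 8 0 5 6 7 3 2 1
j stops at 2 (0), i stops at 1 (8); swap ⇒ -1 0 8 5 6 7 3 2 1
j stops at 1, i stops at 2; i≥j ⇒ return 1. nums=-1 0 8 5 6 7 3 2 1

1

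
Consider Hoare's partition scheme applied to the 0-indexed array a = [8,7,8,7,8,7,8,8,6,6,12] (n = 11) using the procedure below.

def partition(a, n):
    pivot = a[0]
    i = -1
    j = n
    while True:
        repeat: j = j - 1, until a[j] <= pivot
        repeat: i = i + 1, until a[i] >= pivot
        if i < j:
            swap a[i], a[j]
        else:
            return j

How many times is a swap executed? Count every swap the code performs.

3

pivot=8
j stops at 9 (6), i stops at 0 (8); swap ⇒ [6,7,8,7,8,7,8,8,6,8,12]
j stops at 8 (6), i stops at 2 (8); swap ⇒ [6,7,6,7,8,7,8,8,8,8,12]
j stops at 7 (8), i stops at 4 (8); swap ⇒ [6,7,6,7,8,7,8,8,8,8,12]
j stops at 6, i stops at 6; i≥j ⇒ return 6. a=[6,7,6,7,8,7,8,8,8,8,12]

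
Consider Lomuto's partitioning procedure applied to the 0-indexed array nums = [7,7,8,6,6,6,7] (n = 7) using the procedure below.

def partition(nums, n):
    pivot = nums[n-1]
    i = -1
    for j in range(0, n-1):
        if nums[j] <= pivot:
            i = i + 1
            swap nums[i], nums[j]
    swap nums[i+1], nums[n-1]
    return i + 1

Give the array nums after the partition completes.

[7,7,6,6,6,7,8]

pivot = nums[6] = 7; i = -1
j=0: nums[0]=7 ≤ 7 → i=0, swap nums[0],nums[0] (no change) → [7,7,8,6,6,6,7]
j=1: nums[1]=7 ≤ 7 → i=1, swap nums[1],nums[1] (no change) → [7,7,8,6,6,6,7]
j=2: nums[2]=8 > 7 → no swap
j=3: nums[3]=6 ≤ 7 → i=2, swap nums[2],nums[3] → [7,7,6,8,6,6,7]
j=4: nums[4]=6 ≤ 7 → i=3, swap nums[3],nums[4] → [7,7,6,6,8,6,7]
j=5: nums[5]=6 ≤ 7 → i=4, swap nums[4],nums[5] → [7,7,6,6,6,8,7]
final swap nums[5],nums[6] → [7,7,6,6,6,7,8]; return 5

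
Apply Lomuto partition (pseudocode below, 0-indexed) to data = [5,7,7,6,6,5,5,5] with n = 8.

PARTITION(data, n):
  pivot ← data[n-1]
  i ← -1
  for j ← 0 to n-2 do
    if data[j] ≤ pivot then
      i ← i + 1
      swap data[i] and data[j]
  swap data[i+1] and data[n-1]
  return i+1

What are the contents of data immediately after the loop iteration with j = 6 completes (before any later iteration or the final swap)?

[5,5,5,6,6,7,7,5]

pivot=5, i=-1
j=0: 5≤5, i=0, swap(0,0) ⇒ [5,7,7,6,6,5,5,5]
j=1: 7>5, skip
j=2: 7>5, skip
j=3: 6>5, skip
j=4: 6>5, skip
j=5: 5≤5, i=1, swap(1,5) ⇒ [5,5,7,6,6,7,5,5]
j=6: 5≤5, i=2, swap(2,6) ⇒ [5,5,5,6,6,7,7,5]
(after j=6) data = [5,5,5,6,6,7,7,5]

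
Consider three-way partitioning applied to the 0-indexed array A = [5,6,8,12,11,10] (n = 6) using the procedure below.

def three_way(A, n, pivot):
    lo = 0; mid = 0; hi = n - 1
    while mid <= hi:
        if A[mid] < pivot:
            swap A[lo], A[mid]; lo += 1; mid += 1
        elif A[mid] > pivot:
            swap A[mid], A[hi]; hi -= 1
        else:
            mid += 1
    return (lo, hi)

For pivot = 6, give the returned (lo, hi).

(1, 1)

lo=0 mid=0 hi=5
5<6: swap(0,0), lo=1 mid=1 ⇒ [5,6,8,12,11,10]
6=6: mid=2
8>6: swap(2,5), hi=4 ⇒ [5,6,10,12,11,8]
10>6: swap(2,4), hi=3 ⇒ [5,6,11,12,10,8]
11>6: swap(2,3), hi=2 ⇒ [5,6,12,11,10,8]
12>6: swap(2,2), hi=1 ⇒ [5,6,12,11,10,8]
done. lo=1 hi=1; A=[5,6,12,11,10,8]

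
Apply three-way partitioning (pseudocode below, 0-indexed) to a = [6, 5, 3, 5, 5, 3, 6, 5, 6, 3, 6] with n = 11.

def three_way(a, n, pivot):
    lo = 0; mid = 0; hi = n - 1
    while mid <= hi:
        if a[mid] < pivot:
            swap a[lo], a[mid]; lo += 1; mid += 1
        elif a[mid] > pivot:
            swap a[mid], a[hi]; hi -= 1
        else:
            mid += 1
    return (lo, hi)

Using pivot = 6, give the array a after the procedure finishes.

[5, 3, 5, 5, 3, 5, 3, 6, 6, 6, 6]

pivot = 6; lo=0, mid=0, hi=10
a[mid]=6=6: mid=1
a[mid]=5<6: swap a[0],a[1]; lo=1,mid=2 → [5, 6, 3, 5, 5, 3, 6, 5, 6, 3, 6]
a[mid]=3<6: swap a[1],a[2]; lo=2,mid=3 → [5, 3, 6, 5, 5, 3, 6, 5, 6, 3, 6]
a[mid]=5<6: swap a[2],a[3]; lo=3,mid=4 → [5, 3, 5, 6, 5, 3, 6, 5, 6, 3, 6]
a[mid]=5<6: swap a[3],a[4]; lo=4,mid=5 → [5, 3, 5, 5, 6, 3, 6, 5, 6, 3, 6]
a[mid]=3<6: swap a[4],a[5]; lo=5,mid=6 → [5, 3, 5, 5, 3, 6, 6, 5, 6, 3, 6]
a[mid]=6=6: mid=7
a[mid]=5<6: swap a[5],a[7]; lo=6,mid=8 → [5, 3, 5, 5, 3, 5, 6, 6, 6, 3, 6]
a[mid]=6=6: mid=9
a[mid]=3<6: swap a[6],a[9]; lo=7,mid=10 → [5, 3, 5, 5, 3, 5, 3, 6, 6, 6, 6]
a[mid]=6=6: mid=11
end: lo=7, hi=10; a = [5, 3, 5, 5, 3, 5, 3, 6, 6, 6, 6]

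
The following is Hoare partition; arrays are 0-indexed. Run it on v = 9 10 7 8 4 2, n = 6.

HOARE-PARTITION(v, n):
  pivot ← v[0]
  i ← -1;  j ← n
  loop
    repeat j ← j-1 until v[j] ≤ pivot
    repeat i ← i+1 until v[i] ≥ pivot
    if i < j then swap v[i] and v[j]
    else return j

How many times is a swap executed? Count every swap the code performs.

pivot=9
j stops at 5 (2), i stops at 0 (9); swap ⇒ 2 10 7 8 4 9
j stops at 4 (4), i stops at 1 (10); swap ⇒ 2 4 7 8 10 9
j stops at 3, i stops at 4; i≥j ⇒ return 3. v=2 4 7 8 10 9

2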